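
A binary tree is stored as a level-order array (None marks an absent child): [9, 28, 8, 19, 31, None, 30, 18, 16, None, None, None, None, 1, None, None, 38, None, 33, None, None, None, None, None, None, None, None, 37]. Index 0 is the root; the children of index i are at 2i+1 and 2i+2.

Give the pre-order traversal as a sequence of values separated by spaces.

9 28 19 18 38 16 33 31 8 30 1 37

Pre-order visits the node, then its left subtree, then its right subtree.
Visit 9.
At 9: go left to 28.
  Visit 28.
  At 28: go left to 19.
    Visit 19.
    At 19: go left to 18.
      Visit 18.
      At 18: no left child.
      At 18: go right to 38.
        38 is a leaf — visit 38.
    At 19: go right to 16.
      Visit 16.
      At 16: no left child.
      At 16: go right to 33.
        33 is a leaf — visit 33.
  At 28: go right to 31.
    31 is a leaf — visit 31.
At 9: go right to 8.
  Visit 8.
  At 8: no left child.
  At 8: go right to 30.
    Visit 30.
    At 30: go left to 1.
      Visit 1.
      At 1: go left to 37.
        37 is a leaf — visit 37.
      At 1: no right child.
    At 30: no right child.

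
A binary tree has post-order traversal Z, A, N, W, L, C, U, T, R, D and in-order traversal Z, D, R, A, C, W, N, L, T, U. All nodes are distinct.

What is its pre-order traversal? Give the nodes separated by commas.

The last element of post-order is the root; it splits in-order into left and right subtrees.
Root D: left subtree has 1 node {Z}, right has 8 {R, A, C, W, N, L, T, U}.
  Root R: left subtree has 0 nodes { }, right has 7 {A, C, W, N, L, T, U}.
    Root T: left subtree has 5 nodes {A, C, W, N, L}, right has 1 {U}.
      Root C: left subtree has 1 node {A}, right has 3 {W, N, L}.
        Root L: left subtree has 2 nodes {W, N}, right has 0 { }.
          Root W: left subtree has 0 nodes { }, right has 1 {N}.

D, Z, R, T, C, A, L, W, N, U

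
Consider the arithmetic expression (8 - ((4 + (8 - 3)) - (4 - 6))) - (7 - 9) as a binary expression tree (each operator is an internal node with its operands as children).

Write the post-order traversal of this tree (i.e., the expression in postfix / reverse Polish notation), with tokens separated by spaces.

Post-order on an expression tree gives postfix notation: for each operator, emit left operand, right operand, then the operator.

8 4 8 3 - + 4 6 - - - 7 9 - -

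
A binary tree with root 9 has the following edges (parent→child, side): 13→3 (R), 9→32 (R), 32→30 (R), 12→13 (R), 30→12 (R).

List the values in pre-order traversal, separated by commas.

Pre-order visits the node, then its left subtree, then its right subtree.
Visit 9.
At 9: no left child.
At 9: go right to 32.
  Visit 32.
  At 32: no left child.
  At 32: go right to 30.
    Visit 30.
    At 30: no left child.
    At 30: go right to 12.
      Visit 12.
      At 12: no left child.
      At 12: go right to 13.
        Visit 13.
        At 13: no left child.
        At 13: go right to 3.
          3 is a leaf — visit 3.

9, 32, 30, 12, 13, 3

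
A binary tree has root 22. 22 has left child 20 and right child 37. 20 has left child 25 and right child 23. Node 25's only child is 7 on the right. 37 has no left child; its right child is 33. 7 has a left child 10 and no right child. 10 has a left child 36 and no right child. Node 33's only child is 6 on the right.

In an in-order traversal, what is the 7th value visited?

22

In-order visits the left subtree, then the node, then the right subtree.
At 22: go left to 20.
  At 20: go left to 25.
    At 25: no left child.
    Visit 25.
    At 25: go right to 7.
      At 7: go left to 10.
        At 10: go left to 36.
          36 is a leaf — visit 36.
        Visit 10.
        At 10: no right child.
      Visit 7.
      At 7: no right child.
  Visit 20.
  At 20: go right to 23.
    23 is a leaf — visit 23.
Visit 22.
At 22: go right to 37.
  At 37: no left child.
  Visit 37.
  At 37: go right to 33.
    At 33: no left child.
    Visit 33.
    At 33: go right to 6.
      6 is a leaf — visit 6.
Full in-order sequence: 25, 36, 10, 7, 20, 23, 22, 37, 33, 6.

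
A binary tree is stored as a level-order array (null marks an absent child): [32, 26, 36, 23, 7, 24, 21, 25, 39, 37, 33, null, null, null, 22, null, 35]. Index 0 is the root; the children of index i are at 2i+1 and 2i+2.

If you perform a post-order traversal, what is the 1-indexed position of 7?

Post-order visits the left subtree, then the right subtree, then the node.
At 32: go left to 26.
  At 26: go left to 23.
    At 23: go left to 25.
      At 25: no left child.
      At 25: go right to 35.
        35 is a leaf — visit 35.
      Visit 25.
    At 23: go right to 39.
      39 is a leaf — visit 39.
    Visit 23.
  At 26: go right to 7.
    At 7: go left to 37.
      37 is a leaf — visit 37.
    At 7: go right to 33.
      33 is a leaf — visit 33.
    Visit 7.
  Visit 26.
At 32: go right to 36.
  At 36: go left to 24.
    24 is a leaf — visit 24.
  At 36: go right to 21.
    At 21: no left child.
    At 21: go right to 22.
      22 is a leaf — visit 22.
    Visit 21.
  Visit 36.
Visit 32.
Full post-order sequence: 35, 25, 39, 23, 37, 33, 7, 26, 24, 22, 21, 36, 32.

7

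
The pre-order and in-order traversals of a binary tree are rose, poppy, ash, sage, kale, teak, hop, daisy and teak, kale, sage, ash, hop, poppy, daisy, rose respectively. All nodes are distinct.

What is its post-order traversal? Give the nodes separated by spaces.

teak kale sage hop ash daisy poppy rose

The first element of pre-order is the root; it splits in-order into left and right subtrees.
Root rose: left subtree has 7 nodes {teak, kale, sage, ash, hop, poppy, daisy}, right has 0 { }.
  Root poppy: left subtree has 5 nodes {teak, kale, sage, ash, hop}, right has 1 {daisy}.
    Root ash: left subtree has 3 nodes {teak, kale, sage}, right has 1 {hop}.
      Root sage: left subtree has 2 nodes {teak, kale}, right has 0 { }.
        Root kale: left subtree has 1 node {teak}, right has 0 { }.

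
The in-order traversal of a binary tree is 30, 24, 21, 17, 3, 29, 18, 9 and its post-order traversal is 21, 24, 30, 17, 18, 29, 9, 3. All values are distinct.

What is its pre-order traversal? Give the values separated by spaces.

3 17 30 24 21 9 29 18

The last element of post-order is the root; it splits in-order into left and right subtrees.
Root 3: left subtree has 4 nodes {30, 24, 21, 17}, right has 3 {29, 18, 9}.
  Root 17: left subtree has 3 nodes {30, 24, 21}, right has 0 { }.
    Root 30: left subtree has 0 nodes { }, right has 2 {24, 21}.
      Root 24: left subtree has 0 nodes { }, right has 1 {21}.
  Root 9: left subtree has 2 nodes {29, 18}, right has 0 { }.
    Root 29: left subtree has 0 nodes { }, right has 1 {18}.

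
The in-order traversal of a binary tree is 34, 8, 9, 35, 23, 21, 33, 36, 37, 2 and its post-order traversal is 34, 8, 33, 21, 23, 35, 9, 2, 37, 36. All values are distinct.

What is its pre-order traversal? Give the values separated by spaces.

36 9 8 34 35 23 21 33 37 2

The last element of post-order is the root; it splits in-order into left and right subtrees.
Root 36: left subtree has 7 nodes {34, 8, 9, 35, 23, 21, 33}, right has 2 {37, 2}.
  Root 9: left subtree has 2 nodes {34, 8}, right has 4 {35, 23, 21, 33}.
    Root 8: left subtree has 1 node {34}, right has 0 { }.
    Root 35: left subtree has 0 nodes { }, right has 3 {23, 21, 33}.
      Root 23: left subtree has 0 nodes { }, right has 2 {21, 33}.
        Root 21: left subtree has 0 nodes { }, right has 1 {33}.
  Root 37: left subtree has 0 nodes { }, right has 1 {2}.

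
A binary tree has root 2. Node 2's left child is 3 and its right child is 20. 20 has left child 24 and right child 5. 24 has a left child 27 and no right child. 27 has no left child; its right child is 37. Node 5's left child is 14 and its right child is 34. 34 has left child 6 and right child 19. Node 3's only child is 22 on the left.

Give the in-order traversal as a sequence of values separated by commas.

In-order visits the left subtree, then the node, then the right subtree.
At 2: go left to 3.
  At 3: go left to 22.
    22 is a leaf — visit 22.
  Visit 3.
  At 3: no right child.
Visit 2.
At 2: go right to 20.
  At 20: go left to 24.
    At 24: go left to 27.
      At 27: no left child.
      Visit 27.
      At 27: go right to 37.
        37 is a leaf — visit 37.
    Visit 24.
    At 24: no right child.
  Visit 20.
  At 20: go right to 5.
    At 5: go left to 14.
      14 is a leaf — visit 14.
    Visit 5.
    At 5: go right to 34.
      At 34: go left to 6.
        6 is a leaf — visit 6.
      Visit 34.
      At 34: go right to 19.
        19 is a leaf — visit 19.

22, 3, 2, 27, 37, 24, 20, 14, 5, 6, 34, 19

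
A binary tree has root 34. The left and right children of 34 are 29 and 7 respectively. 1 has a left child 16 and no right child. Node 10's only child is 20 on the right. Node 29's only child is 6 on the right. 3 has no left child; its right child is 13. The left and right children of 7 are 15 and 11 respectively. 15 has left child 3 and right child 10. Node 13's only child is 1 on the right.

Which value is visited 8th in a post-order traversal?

10

Post-order visits the left subtree, then the right subtree, then the node.
At 34: go left to 29.
  At 29: no left child.
  At 29: go right to 6.
    6 is a leaf — visit 6.
  Visit 29.
At 34: go right to 7.
  At 7: go left to 15.
    At 15: go left to 3.
      At 3: no left child.
      At 3: go right to 13.
        At 13: no left child.
        At 13: go right to 1.
          At 1: go left to 16.
            16 is a leaf — visit 16.
          At 1: no right child.
          Visit 1.
        Visit 13.
      Visit 3.
    At 15: go right to 10.
      At 10: no left child.
      At 10: go right to 20.
        20 is a leaf — visit 20.
      Visit 10.
    Visit 15.
  At 7: go right to 11.
    11 is a leaf — visit 11.
  Visit 7.
Visit 34.
Full post-order sequence: 6, 29, 16, 1, 13, 3, 20, 10, 15, 11, 7, 34.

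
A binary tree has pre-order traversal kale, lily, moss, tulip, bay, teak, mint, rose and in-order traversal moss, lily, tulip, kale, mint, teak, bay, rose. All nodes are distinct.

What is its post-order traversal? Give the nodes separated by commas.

moss, tulip, lily, mint, teak, rose, bay, kale

The first element of pre-order is the root; it splits in-order into left and right subtrees.
Root kale: left subtree has 3 nodes {moss, lily, tulip}, right has 4 {mint, teak, bay, rose}.
  Root lily: left subtree has 1 node {moss}, right has 1 {tulip}.
  Root bay: left subtree has 2 nodes {mint, teak}, right has 1 {rose}.
    Root teak: left subtree has 1 node {mint}, right has 0 { }.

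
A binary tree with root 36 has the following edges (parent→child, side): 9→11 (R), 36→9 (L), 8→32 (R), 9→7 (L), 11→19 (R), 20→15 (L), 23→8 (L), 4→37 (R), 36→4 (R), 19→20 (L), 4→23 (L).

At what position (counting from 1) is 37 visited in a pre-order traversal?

12

Pre-order visits the node, then its left subtree, then its right subtree.
Visit 36.
At 36: go left to 9.
  Visit 9.
  At 9: go left to 7.
    7 is a leaf — visit 7.
  At 9: go right to 11.
    Visit 11.
    At 11: no left child.
    At 11: go right to 19.
      Visit 19.
      At 19: go left to 20.
        Visit 20.
        At 20: go left to 15.
          15 is a leaf — visit 15.
        At 20: no right child.
      At 19: no right child.
At 36: go right to 4.
  Visit 4.
  At 4: go left to 23.
    Visit 23.
    At 23: go left to 8.
      Visit 8.
      At 8: no left child.
      At 8: go right to 32.
        32 is a leaf — visit 32.
    At 23: no right child.
  At 4: go right to 37.
    37 is a leaf — visit 37.
Full pre-order sequence: 36, 9, 7, 11, 19, 20, 15, 4, 23, 8, 32, 37.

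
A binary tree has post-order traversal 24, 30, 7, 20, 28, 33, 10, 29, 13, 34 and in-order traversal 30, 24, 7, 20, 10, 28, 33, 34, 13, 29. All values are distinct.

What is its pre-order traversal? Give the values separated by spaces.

34 10 20 7 30 24 33 28 13 29

The last element of post-order is the root; it splits in-order into left and right subtrees.
Root 34: left subtree has 7 nodes {30, 24, 7, 20, 10, 28, 33}, right has 2 {13, 29}.
  Root 10: left subtree has 4 nodes {30, 24, 7, 20}, right has 2 {28, 33}.
    Root 20: left subtree has 3 nodes {30, 24, 7}, right has 0 { }.
      Root 7: left subtree has 2 nodes {30, 24}, right has 0 { }.
        Root 30: left subtree has 0 nodes { }, right has 1 {24}.
    Root 33: left subtree has 1 node {28}, right has 0 { }.
  Root 13: left subtree has 0 nodes { }, right has 1 {29}.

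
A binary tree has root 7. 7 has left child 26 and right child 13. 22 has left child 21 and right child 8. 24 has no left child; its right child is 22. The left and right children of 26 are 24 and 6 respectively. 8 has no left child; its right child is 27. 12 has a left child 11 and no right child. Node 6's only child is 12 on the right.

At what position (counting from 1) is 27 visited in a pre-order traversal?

7

Pre-order visits the node, then its left subtree, then its right subtree.
Visit 7.
At 7: go left to 26.
  Visit 26.
  At 26: go left to 24.
    Visit 24.
    At 24: no left child.
    At 24: go right to 22.
      Visit 22.
      At 22: go left to 21.
        21 is a leaf — visit 21.
      At 22: go right to 8.
        Visit 8.
        At 8: no left child.
        At 8: go right to 27.
          27 is a leaf — visit 27.
  At 26: go right to 6.
    Visit 6.
    At 6: no left child.
    At 6: go right to 12.
      Visit 12.
      At 12: go left to 11.
        11 is a leaf — visit 11.
      At 12: no right child.
At 7: go right to 13.
  13 is a leaf — visit 13.
Full pre-order sequence: 7, 26, 24, 22, 21, 8, 27, 6, 12, 11, 13.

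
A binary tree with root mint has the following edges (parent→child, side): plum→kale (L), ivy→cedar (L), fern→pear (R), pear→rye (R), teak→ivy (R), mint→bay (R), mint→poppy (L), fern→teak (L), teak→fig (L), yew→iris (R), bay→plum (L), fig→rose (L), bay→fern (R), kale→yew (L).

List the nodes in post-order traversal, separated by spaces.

poppy iris yew kale plum rose fig cedar ivy teak rye pear fern bay mint

Post-order visits the left subtree, then the right subtree, then the node.
At mint: go left to poppy.
  poppy is a leaf — visit poppy.
At mint: go right to bay.
  At bay: go left to plum.
    At plum: go left to kale.
      At kale: go left to yew.
        At yew: no left child.
        At yew: go right to iris.
          iris is a leaf — visit iris.
        Visit yew.
      At kale: no right child.
      Visit kale.
    At plum: no right child.
    Visit plum.
  At bay: go right to fern.
    At fern: go left to teak.
      At teak: go left to fig.
        At fig: go left to rose.
          rose is a leaf — visit rose.
        At fig: no right child.
        Visit fig.
      At teak: go right to ivy.
        At ivy: go left to cedar.
          cedar is a leaf — visit cedar.
        At ivy: no right child.
        Visit ivy.
      Visit teak.
    At fern: go right to pear.
      At pear: no left child.
      At pear: go right to rye.
        rye is a leaf — visit rye.
      Visit pear.
    Visit fern.
  Visit bay.
Visit mint.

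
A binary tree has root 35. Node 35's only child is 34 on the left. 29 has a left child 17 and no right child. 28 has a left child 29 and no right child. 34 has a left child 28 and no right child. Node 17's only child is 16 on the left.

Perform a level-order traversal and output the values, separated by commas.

Level-order visits nodes level by level from the root, left to right within each level.
Level 0: 35
Level 1: 34
Level 2: 28
Level 3: 29
Level 4: 17
Level 5: 16

35, 34, 28, 29, 17, 16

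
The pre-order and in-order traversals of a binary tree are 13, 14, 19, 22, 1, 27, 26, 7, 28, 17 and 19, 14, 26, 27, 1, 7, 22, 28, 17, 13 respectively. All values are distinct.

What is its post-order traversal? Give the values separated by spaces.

19 26 27 7 1 17 28 22 14 13

The first element of pre-order is the root; it splits in-order into left and right subtrees.
Root 13: left subtree has 9 nodes {19, 14, 26, 27, 1, 7, 22, 28, 17}, right has 0 { }.
  Root 14: left subtree has 1 node {19}, right has 7 {26, 27, 1, 7, 22, 28, 17}.
    Root 22: left subtree has 4 nodes {26, 27, 1, 7}, right has 2 {28, 17}.
      Root 1: left subtree has 2 nodes {26, 27}, right has 1 {7}.
        Root 27: left subtree has 1 node {26}, right has 0 { }.
      Root 28: left subtree has 0 nodes { }, right has 1 {17}.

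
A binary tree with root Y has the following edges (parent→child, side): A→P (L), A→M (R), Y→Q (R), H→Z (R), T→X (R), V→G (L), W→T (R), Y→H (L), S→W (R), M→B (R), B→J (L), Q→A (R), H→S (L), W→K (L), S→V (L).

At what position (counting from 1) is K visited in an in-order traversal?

In-order visits the left subtree, then the node, then the right subtree.
At Y: go left to H.
  At H: go left to S.
    At S: go left to V.
      At V: go left to G.
        G is a leaf — visit G.
      Visit V.
      At V: no right child.
    Visit S.
    At S: go right to W.
      At W: go left to K.
        K is a leaf — visit K.
      Visit W.
      At W: go right to T.
        At T: no left child.
        Visit T.
        At T: go right to X.
          X is a leaf — visit X.
  Visit H.
  At H: go right to Z.
    Z is a leaf — visit Z.
Visit Y.
At Y: go right to Q.
  At Q: no left child.
  Visit Q.
  At Q: go right to A.
    At A: go left to P.
      P is a leaf — visit P.
    Visit A.
    At A: go right to M.
      At M: no left child.
      Visit M.
      At M: go right to B.
        At B: go left to J.
          J is a leaf — visit J.
        Visit B.
        At B: no right child.
Full in-order sequence: G, V, S, K, W, T, X, H, Z, Y, Q, P, A, M, J, B.

4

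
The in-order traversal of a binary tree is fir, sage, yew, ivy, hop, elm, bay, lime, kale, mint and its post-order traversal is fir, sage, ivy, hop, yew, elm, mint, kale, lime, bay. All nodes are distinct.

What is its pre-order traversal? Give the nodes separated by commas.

bay, elm, yew, sage, fir, hop, ivy, lime, kale, mint

The last element of post-order is the root; it splits in-order into left and right subtrees.
Root bay: left subtree has 6 nodes {fir, sage, yew, ivy, hop, elm}, right has 3 {lime, kale, mint}.
  Root elm: left subtree has 5 nodes {fir, sage, yew, ivy, hop}, right has 0 { }.
    Root yew: left subtree has 2 nodes {fir, sage}, right has 2 {ivy, hop}.
      Root sage: left subtree has 1 node {fir}, right has 0 { }.
      Root hop: left subtree has 1 node {ivy}, right has 0 { }.
  Root lime: left subtree has 0 nodes { }, right has 2 {kale, mint}.
    Root kale: left subtree has 0 nodes { }, right has 1 {mint}.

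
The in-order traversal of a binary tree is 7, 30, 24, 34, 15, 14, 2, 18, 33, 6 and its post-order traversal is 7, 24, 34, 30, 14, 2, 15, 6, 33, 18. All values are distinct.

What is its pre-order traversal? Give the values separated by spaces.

The last element of post-order is the root; it splits in-order into left and right subtrees.
Root 18: left subtree has 7 nodes {7, 30, 24, 34, 15, 14, 2}, right has 2 {33, 6}.
  Root 15: left subtree has 4 nodes {7, 30, 24, 34}, right has 2 {14, 2}.
    Root 30: left subtree has 1 node {7}, right has 2 {24, 34}.
      Root 34: left subtree has 1 node {24}, right has 0 { }.
    Root 2: left subtree has 1 node {14}, right has 0 { }.
  Root 33: left subtree has 0 nodes { }, right has 1 {6}.

18 15 30 7 34 24 2 14 33 6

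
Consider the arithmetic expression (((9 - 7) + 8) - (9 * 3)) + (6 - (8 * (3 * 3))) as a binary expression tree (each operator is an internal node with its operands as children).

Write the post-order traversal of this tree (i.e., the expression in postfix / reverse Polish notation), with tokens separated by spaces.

9 7 - 8 + 9 3 * - 6 8 3 3 * * - +

Post-order on an expression tree gives postfix notation: for each operator, emit left operand, right operand, then the operator.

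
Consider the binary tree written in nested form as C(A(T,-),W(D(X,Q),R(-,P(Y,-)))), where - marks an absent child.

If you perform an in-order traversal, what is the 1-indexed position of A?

2

In-order visits the left subtree, then the node, then the right subtree.
At C: go left to A.
  At A: go left to T.
    T is a leaf — visit T.
  Visit A.
  At A: no right child.
Visit C.
At C: go right to W.
  At W: go left to D.
    At D: go left to X.
      X is a leaf — visit X.
    Visit D.
    At D: go right to Q.
      Q is a leaf — visit Q.
  Visit W.
  At W: go right to R.
    At R: no left child.
    Visit R.
    At R: go right to P.
      At P: go left to Y.
        Y is a leaf — visit Y.
      Visit P.
      At P: no right child.
Full in-order sequence: T, A, C, X, D, Q, W, R, Y, P.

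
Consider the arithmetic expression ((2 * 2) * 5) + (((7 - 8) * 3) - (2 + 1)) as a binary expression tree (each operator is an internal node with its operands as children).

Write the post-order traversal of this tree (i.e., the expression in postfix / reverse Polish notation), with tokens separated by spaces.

Post-order on an expression tree gives postfix notation: for each operator, emit left operand, right operand, then the operator.

2 2 * 5 * 7 8 - 3 * 2 1 + - +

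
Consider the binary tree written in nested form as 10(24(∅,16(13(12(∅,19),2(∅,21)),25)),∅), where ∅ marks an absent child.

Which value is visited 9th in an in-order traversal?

In-order visits the left subtree, then the node, then the right subtree.
At 10: go left to 24.
  At 24: no left child.
  Visit 24.
  At 24: go right to 16.
    At 16: go left to 13.
      At 13: go left to 12.
        At 12: no left child.
        Visit 12.
        At 12: go right to 19.
          19 is a leaf — visit 19.
      Visit 13.
      At 13: go right to 2.
        At 2: no left child.
        Visit 2.
        At 2: go right to 21.
          21 is a leaf — visit 21.
    Visit 16.
    At 16: go right to 25.
      25 is a leaf — visit 25.
Visit 10.
At 10: no right child.
Full in-order sequence: 24, 12, 19, 13, 2, 21, 16, 25, 10.

10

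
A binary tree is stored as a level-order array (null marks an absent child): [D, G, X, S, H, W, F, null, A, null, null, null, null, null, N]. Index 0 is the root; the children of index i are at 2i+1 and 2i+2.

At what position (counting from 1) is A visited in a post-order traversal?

1

Post-order visits the left subtree, then the right subtree, then the node.
At D: go left to G.
  At G: go left to S.
    At S: no left child.
    At S: go right to A.
      A is a leaf — visit A.
    Visit S.
  At G: go right to H.
    H is a leaf — visit H.
  Visit G.
At D: go right to X.
  At X: go left to W.
    W is a leaf — visit W.
  At X: go right to F.
    At F: no left child.
    At F: go right to N.
      N is a leaf — visit N.
    Visit F.
  Visit X.
Visit D.
Full post-order sequence: A, S, H, G, W, N, F, X, D.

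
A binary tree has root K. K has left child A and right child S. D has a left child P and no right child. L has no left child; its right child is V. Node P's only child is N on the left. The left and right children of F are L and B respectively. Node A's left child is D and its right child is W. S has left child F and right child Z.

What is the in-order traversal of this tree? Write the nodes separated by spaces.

N P D A W K L V F B S Z

In-order visits the left subtree, then the node, then the right subtree.
At K: go left to A.
  At A: go left to D.
    At D: go left to P.
      At P: go left to N.
        N is a leaf — visit N.
      Visit P.
      At P: no right child.
    Visit D.
    At D: no right child.
  Visit A.
  At A: go right to W.
    W is a leaf — visit W.
Visit K.
At K: go right to S.
  At S: go left to F.
    At F: go left to L.
      At L: no left child.
      Visit L.
      At L: go right to V.
        V is a leaf — visit V.
    Visit F.
    At F: go right to B.
      B is a leaf — visit B.
  Visit S.
  At S: go right to Z.
    Z is a leaf — visit Z.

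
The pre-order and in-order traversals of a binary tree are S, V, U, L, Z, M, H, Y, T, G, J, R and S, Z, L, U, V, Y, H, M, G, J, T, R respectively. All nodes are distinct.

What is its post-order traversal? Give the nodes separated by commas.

Z, L, U, Y, H, J, G, R, T, M, V, S

The first element of pre-order is the root; it splits in-order into left and right subtrees.
Root S: left subtree has 0 nodes { }, right has 11 {Z, L, U, V, Y, H, M, G, J, T, R}.
  Root V: left subtree has 3 nodes {Z, L, U}, right has 7 {Y, H, M, G, J, T, R}.
    Root U: left subtree has 2 nodes {Z, L}, right has 0 { }.
      Root L: left subtree has 1 node {Z}, right has 0 { }.
    Root M: left subtree has 2 nodes {Y, H}, right has 4 {G, J, T, R}.
      Root H: left subtree has 1 node {Y}, right has 0 { }.
      Root T: left subtree has 2 nodes {G, J}, right has 1 {R}.
        Root G: left subtree has 0 nodes { }, right has 1 {J}.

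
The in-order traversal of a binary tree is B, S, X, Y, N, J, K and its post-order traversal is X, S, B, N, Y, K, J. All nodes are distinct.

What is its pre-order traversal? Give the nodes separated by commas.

The last element of post-order is the root; it splits in-order into left and right subtrees.
Root J: left subtree has 5 nodes {B, S, X, Y, N}, right has 1 {K}.
  Root Y: left subtree has 3 nodes {B, S, X}, right has 1 {N}.
    Root B: left subtree has 0 nodes { }, right has 2 {S, X}.
      Root S: left subtree has 0 nodes { }, right has 1 {X}.

J, Y, B, S, X, N, K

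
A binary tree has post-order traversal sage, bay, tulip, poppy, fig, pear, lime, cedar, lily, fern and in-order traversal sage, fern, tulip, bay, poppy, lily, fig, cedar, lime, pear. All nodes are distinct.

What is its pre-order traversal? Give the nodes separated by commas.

The last element of post-order is the root; it splits in-order into left and right subtrees.
Root fern: left subtree has 1 node {sage}, right has 8 {tulip, bay, poppy, lily, fig, cedar, lime, pear}.
  Root lily: left subtree has 3 nodes {tulip, bay, poppy}, right has 4 {fig, cedar, lime, pear}.
    Root poppy: left subtree has 2 nodes {tulip, bay}, right has 0 { }.
      Root tulip: left subtree has 0 nodes { }, right has 1 {bay}.
    Root cedar: left subtree has 1 node {fig}, right has 2 {lime, pear}.
      Root lime: left subtree has 0 nodes { }, right has 1 {pear}.

fern, sage, lily, poppy, tulip, bay, cedar, fig, lime, pear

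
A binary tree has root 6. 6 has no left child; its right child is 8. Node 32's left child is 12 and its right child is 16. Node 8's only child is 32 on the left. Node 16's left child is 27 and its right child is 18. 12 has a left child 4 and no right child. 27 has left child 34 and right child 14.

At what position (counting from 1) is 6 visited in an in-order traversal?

In-order visits the left subtree, then the node, then the right subtree.
At 6: no left child.
Visit 6.
At 6: go right to 8.
  At 8: go left to 32.
    At 32: go left to 12.
      At 12: go left to 4.
        4 is a leaf — visit 4.
      Visit 12.
      At 12: no right child.
    Visit 32.
    At 32: go right to 16.
      At 16: go left to 27.
        At 27: go left to 34.
          34 is a leaf — visit 34.
        Visit 27.
        At 27: go right to 14.
          14 is a leaf — visit 14.
      Visit 16.
      At 16: go right to 18.
        18 is a leaf — visit 18.
  Visit 8.
  At 8: no right child.
Full in-order sequence: 6, 4, 12, 32, 34, 27, 14, 16, 18, 8.

1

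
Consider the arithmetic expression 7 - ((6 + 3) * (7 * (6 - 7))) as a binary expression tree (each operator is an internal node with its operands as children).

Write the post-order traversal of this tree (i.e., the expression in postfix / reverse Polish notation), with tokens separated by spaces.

7 6 3 + 7 6 7 - * * -

Post-order on an expression tree gives postfix notation: for each operator, emit left operand, right operand, then the operator.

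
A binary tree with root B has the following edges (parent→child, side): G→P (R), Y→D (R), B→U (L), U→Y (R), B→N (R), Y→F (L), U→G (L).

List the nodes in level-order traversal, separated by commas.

Level-order visits nodes level by level from the root, left to right within each level.
Level 0: B
Level 1: U, N
Level 2: G, Y
Level 3: P, F, D

B, U, N, G, Y, P, F, D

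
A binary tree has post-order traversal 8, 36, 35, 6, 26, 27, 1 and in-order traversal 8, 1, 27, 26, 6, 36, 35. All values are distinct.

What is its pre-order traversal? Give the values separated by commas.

1, 8, 27, 26, 6, 35, 36

The last element of post-order is the root; it splits in-order into left and right subtrees.
Root 1: left subtree has 1 node {8}, right has 5 {27, 26, 6, 36, 35}.
  Root 27: left subtree has 0 nodes { }, right has 4 {26, 6, 36, 35}.
    Root 26: left subtree has 0 nodes { }, right has 3 {6, 36, 35}.
      Root 6: left subtree has 0 nodes { }, right has 2 {36, 35}.
        Root 35: left subtree has 1 node {36}, right has 0 { }.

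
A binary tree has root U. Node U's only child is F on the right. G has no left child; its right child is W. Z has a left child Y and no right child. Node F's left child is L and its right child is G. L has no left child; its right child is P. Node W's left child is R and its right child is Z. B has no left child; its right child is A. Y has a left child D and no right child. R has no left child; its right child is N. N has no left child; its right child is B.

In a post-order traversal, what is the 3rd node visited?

Post-order visits the left subtree, then the right subtree, then the node.
At U: no left child.
At U: go right to F.
  At F: go left to L.
    At L: no left child.
    At L: go right to P.
      P is a leaf — visit P.
    Visit L.
  At F: go right to G.
    At G: no left child.
    At G: go right to W.
      At W: go left to R.
        At R: no left child.
        At R: go right to N.
          At N: no left child.
          At N: go right to B.
            At B: no left child.
            At B: go right to A.
              A is a leaf — visit A.
            Visit B.
          Visit N.
        Visit R.
      At W: go right to Z.
        At Z: go left to Y.
          At Y: go left to D.
            D is a leaf — visit D.
          At Y: no right child.
          Visit Y.
        At Z: no right child.
        Visit Z.
      Visit W.
    Visit G.
  Visit F.
Visit U.
Full post-order sequence: P, L, A, B, N, R, D, Y, Z, W, G, F, U.

A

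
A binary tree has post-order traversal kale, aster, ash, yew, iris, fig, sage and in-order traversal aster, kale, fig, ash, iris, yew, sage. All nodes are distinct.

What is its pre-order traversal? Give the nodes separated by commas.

The last element of post-order is the root; it splits in-order into left and right subtrees.
Root sage: left subtree has 6 nodes {aster, kale, fig, ash, iris, yew}, right has 0 { }.
  Root fig: left subtree has 2 nodes {aster, kale}, right has 3 {ash, iris, yew}.
    Root aster: left subtree has 0 nodes { }, right has 1 {kale}.
    Root iris: left subtree has 1 node {ash}, right has 1 {yew}.

sage, fig, aster, kale, iris, ash, yew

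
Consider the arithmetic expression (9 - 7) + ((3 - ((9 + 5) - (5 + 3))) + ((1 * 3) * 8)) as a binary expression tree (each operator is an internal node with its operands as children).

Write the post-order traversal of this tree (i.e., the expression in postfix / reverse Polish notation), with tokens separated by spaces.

Post-order on an expression tree gives postfix notation: for each operator, emit left operand, right operand, then the operator.

9 7 - 3 9 5 + 5 3 + - - 1 3 * 8 * + +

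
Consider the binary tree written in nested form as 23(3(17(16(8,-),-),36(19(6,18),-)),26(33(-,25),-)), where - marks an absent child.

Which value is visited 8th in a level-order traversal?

19

Level-order visits nodes level by level from the root, left to right within each level.
Level 0: 23
Level 1: 3, 26
Level 2: 17, 36, 33
Level 3: 16, 19, 25
Level 4: 8, 6, 18
Full level-order sequence: 23, 3, 26, 17, 36, 33, 16, 19, 25, 8, 6, 18.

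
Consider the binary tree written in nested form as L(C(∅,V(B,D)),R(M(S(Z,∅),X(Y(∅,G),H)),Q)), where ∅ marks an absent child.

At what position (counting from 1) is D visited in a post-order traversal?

2

Post-order visits the left subtree, then the right subtree, then the node.
At L: go left to C.
  At C: no left child.
  At C: go right to V.
    At V: go left to B.
      B is a leaf — visit B.
    At V: go right to D.
      D is a leaf — visit D.
    Visit V.
  Visit C.
At L: go right to R.
  At R: go left to M.
    At M: go left to S.
      At S: go left to Z.
        Z is a leaf — visit Z.
      At S: no right child.
      Visit S.
    At M: go right to X.
      At X: go left to Y.
        At Y: no left child.
        At Y: go right to G.
          G is a leaf — visit G.
        Visit Y.
      At X: go right to H.
        H is a leaf — visit H.
      Visit X.
    Visit M.
  At R: go right to Q.
    Q is a leaf — visit Q.
  Visit R.
Visit L.
Full post-order sequence: B, D, V, C, Z, S, G, Y, H, X, M, Q, R, L.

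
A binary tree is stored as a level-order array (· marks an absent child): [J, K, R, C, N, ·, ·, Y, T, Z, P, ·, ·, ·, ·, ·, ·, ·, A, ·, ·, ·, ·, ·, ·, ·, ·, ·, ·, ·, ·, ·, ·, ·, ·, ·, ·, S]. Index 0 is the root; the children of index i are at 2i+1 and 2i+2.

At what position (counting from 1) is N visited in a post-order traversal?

8

Post-order visits the left subtree, then the right subtree, then the node.
At J: go left to K.
  At K: go left to C.
    At C: go left to Y.
      Y is a leaf — visit Y.
    At C: go right to T.
      At T: no left child.
      At T: go right to A.
        At A: go left to S.
          S is a leaf — visit S.
        At A: no right child.
        Visit A.
      Visit T.
    Visit C.
  At K: go right to N.
    At N: go left to Z.
      Z is a leaf — visit Z.
    At N: go right to P.
      P is a leaf — visit P.
    Visit N.
  Visit K.
At J: go right to R.
  R is a leaf — visit R.
Visit J.
Full post-order sequence: Y, S, A, T, C, Z, P, N, K, R, J.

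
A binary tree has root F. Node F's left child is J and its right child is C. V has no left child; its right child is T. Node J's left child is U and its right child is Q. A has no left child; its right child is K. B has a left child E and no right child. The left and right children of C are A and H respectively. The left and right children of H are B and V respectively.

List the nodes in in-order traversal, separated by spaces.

In-order visits the left subtree, then the node, then the right subtree.
At F: go left to J.
  At J: go left to U.
    U is a leaf — visit U.
  Visit J.
  At J: go right to Q.
    Q is a leaf — visit Q.
Visit F.
At F: go right to C.
  At C: go left to A.
    At A: no left child.
    Visit A.
    At A: go right to K.
      K is a leaf — visit K.
  Visit C.
  At C: go right to H.
    At H: go left to B.
      At B: go left to E.
        E is a leaf — visit E.
      Visit B.
      At B: no right child.
    Visit H.
    At H: go right to V.
      At V: no left child.
      Visit V.
      At V: go right to T.
        T is a leaf — visit T.

U J Q F A K C E B H V T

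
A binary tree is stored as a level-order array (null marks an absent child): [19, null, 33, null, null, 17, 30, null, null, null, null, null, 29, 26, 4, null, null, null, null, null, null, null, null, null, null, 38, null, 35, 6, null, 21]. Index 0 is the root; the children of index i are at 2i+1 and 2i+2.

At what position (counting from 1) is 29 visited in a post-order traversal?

2

Post-order visits the left subtree, then the right subtree, then the node.
At 19: no left child.
At 19: go right to 33.
  At 33: go left to 17.
    At 17: no left child.
    At 17: go right to 29.
      At 29: go left to 38.
        38 is a leaf — visit 38.
      At 29: no right child.
      Visit 29.
    Visit 17.
  At 33: go right to 30.
    At 30: go left to 26.
      At 26: go left to 35.
        35 is a leaf — visit 35.
      At 26: go right to 6.
        6 is a leaf — visit 6.
      Visit 26.
    At 30: go right to 4.
      At 4: no left child.
      At 4: go right to 21.
        21 is a leaf — visit 21.
      Visit 4.
    Visit 30.
  Visit 33.
Visit 19.
Full post-order sequence: 38, 29, 17, 35, 6, 26, 21, 4, 30, 33, 19.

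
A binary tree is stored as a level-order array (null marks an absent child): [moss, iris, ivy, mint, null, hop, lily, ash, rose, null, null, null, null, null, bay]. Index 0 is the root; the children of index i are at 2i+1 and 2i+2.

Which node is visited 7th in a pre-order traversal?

Pre-order visits the node, then its left subtree, then its right subtree.
Visit moss.
At moss: go left to iris.
  Visit iris.
  At iris: go left to mint.
    Visit mint.
    At mint: go left to ash.
      ash is a leaf — visit ash.
    At mint: go right to rose.
      rose is a leaf — visit rose.
  At iris: no right child.
At moss: go right to ivy.
  Visit ivy.
  At ivy: go left to hop.
    hop is a leaf — visit hop.
  At ivy: go right to lily.
    Visit lily.
    At lily: no left child.
    At lily: go right to bay.
      bay is a leaf — visit bay.
Full pre-order sequence: moss, iris, mint, ash, rose, ivy, hop, lily, bay.

hop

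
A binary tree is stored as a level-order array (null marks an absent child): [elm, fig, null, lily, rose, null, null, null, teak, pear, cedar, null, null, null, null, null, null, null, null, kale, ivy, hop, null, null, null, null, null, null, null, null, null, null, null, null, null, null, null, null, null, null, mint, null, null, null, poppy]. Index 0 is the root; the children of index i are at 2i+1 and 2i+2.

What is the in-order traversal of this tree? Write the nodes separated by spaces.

In-order visits the left subtree, then the node, then the right subtree.
At elm: go left to fig.
  At fig: go left to lily.
    At lily: no left child.
    Visit lily.
    At lily: go right to teak.
      teak is a leaf — visit teak.
  Visit fig.
  At fig: go right to rose.
    At rose: go left to pear.
      At pear: go left to kale.
        At kale: no left child.
        Visit kale.
        At kale: go right to mint.
          mint is a leaf — visit mint.
      Visit pear.
      At pear: go right to ivy.
        ivy is a leaf — visit ivy.
    Visit rose.
    At rose: go right to cedar.
      At cedar: go left to hop.
        At hop: no left child.
        Visit hop.
        At hop: go right to poppy.
          poppy is a leaf — visit poppy.
      Visit cedar.
      At cedar: no right child.
Visit elm.
At elm: no right child.

lily teak fig kale mint pear ivy rose hop poppy cedar elm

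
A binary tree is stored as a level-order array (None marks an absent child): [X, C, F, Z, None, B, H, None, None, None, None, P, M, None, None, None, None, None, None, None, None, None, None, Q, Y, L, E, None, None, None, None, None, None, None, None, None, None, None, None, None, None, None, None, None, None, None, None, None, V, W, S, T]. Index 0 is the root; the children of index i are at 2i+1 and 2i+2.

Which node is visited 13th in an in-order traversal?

M

In-order visits the left subtree, then the node, then the right subtree.
At X: go left to C.
  At C: go left to Z.
    Z is a leaf — visit Z.
  Visit C.
  At C: no right child.
Visit X.
At X: go right to F.
  At F: go left to B.
    At B: go left to P.
      At P: go left to Q.
        At Q: no left child.
        Visit Q.
        At Q: go right to V.
          V is a leaf — visit V.
      Visit P.
      At P: go right to Y.
        At Y: go left to W.
          W is a leaf — visit W.
        Visit Y.
        At Y: go right to S.
          S is a leaf — visit S.
    Visit B.
    At B: go right to M.
      At M: go left to L.
        At L: go left to T.
          T is a leaf — visit T.
        Visit L.
        At L: no right child.
      Visit M.
      At M: go right to E.
        E is a leaf — visit E.
  Visit F.
  At F: go right to H.
    H is a leaf — visit H.
Full in-order sequence: Z, C, X, Q, V, P, W, Y, S, B, T, L, M, E, F, H.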